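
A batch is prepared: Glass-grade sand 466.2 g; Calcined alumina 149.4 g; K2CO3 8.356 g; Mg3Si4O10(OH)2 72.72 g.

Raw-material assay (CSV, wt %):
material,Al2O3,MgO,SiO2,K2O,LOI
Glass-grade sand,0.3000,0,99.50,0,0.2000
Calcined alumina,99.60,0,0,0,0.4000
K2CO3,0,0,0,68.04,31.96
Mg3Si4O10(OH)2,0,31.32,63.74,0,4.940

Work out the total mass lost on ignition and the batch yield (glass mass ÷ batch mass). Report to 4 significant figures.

All arithmetic maintains full float precision from start to finish; in-progress results are printed rounded to 4 significant figures. A single rounding finalizes each reported result. All derived quantities are rebuilt starting from the weights at 688.9 g of glass in full float precision (four oxide percentages, the totals, LOI, the yield, net glass mass) as they appear in the question or the answer.
Ignition loss by material:
  Glass-grade sand: 466.2 × 0.002000 = 0.9324 g
  Calcined alumina: 149.4 × 0.004000 = 0.5976 g
  K2CO3: 8.356 × 0.3196 = 2.671 g
  Mg3Si4O10(OH)2: 72.72 × 0.04940 = 3.592 g
Total LOI = 7.793 g
Glass = batch − LOI = 696.7 − 7.793 = 688.9 g

LOI loss = 7.793 g; glass = 688.9 g; yield = 98.88%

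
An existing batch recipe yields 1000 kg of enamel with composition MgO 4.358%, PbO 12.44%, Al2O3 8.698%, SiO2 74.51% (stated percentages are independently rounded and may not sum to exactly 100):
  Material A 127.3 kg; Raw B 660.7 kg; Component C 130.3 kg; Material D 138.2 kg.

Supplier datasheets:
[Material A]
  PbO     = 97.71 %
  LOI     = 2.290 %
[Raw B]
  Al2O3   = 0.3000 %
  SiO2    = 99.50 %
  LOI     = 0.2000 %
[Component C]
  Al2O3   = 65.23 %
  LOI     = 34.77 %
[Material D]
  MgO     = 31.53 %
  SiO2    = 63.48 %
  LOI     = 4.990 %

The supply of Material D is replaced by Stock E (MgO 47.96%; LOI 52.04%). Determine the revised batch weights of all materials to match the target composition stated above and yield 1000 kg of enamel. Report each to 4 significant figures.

Every computation holds full float precision through every step; mid-chain values are shown (rounded to four significant digits) across the worked steps — every reported result is rounded exactly once; derived quantities (ignition loss, the totals, the four compositions, net glass mass, the yield) are re-derived in full float precision starting from the weights for 1000 kg of glass as quoted within problem or answer.
The oxide mass targets at 1000 kg enamel:
  MgO: 4.358% × 1000 = 43.58 kg
  PbO: 12.44% × 1000 = 124.4 kg
  Al2O3: 8.698% × 1000 = 86.98 kg
  SiO2: 74.51% × 1000 = 745.1 kg
Oxide-by-oxide audit from the weights as reported, for the quoted basis mass (each sum matches its target mass exact up to rounding of places):
  MgO: 90.87·0.4796 = 43.58 kg (target 43.58 kg)
  PbO: 127.3·0.9771 = 124.4 kg (target 124.4 kg)
  Al2O3: 748.8·0.003000 + 129.9·0.6523 = 86.98 kg (target 86.98 kg)
  SiO2: 748.8·0.9950 = 745.1 kg (target 745.1 kg)
The glass-mass cross-check: whole batch net of LOI = 1000 kg (summing oxide targets gives 1000 kg; with the basis standing at 1000 kg — deltas are rounding alone).
Whole-batch sum: Σ batch = 1097 kg; loss to ignition Σ batch·LOI = 96.87 kg; yield, glass over the total, = 91.17%.

Revised batch per 1000 kg enamel:
  Material A: 127.3 kg
  Raw B: 748.8 kg
  Component C: 129.9 kg
  Stock E: 90.87 kg
Total batch = 1097 kg; LOI loss = 96.87 kg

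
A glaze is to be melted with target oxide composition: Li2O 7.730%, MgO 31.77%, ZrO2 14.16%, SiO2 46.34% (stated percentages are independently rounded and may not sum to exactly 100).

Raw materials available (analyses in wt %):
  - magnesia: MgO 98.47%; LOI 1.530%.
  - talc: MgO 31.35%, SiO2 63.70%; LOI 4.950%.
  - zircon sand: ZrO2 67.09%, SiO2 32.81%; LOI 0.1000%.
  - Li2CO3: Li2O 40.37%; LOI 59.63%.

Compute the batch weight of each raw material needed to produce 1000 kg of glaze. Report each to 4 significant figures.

The intermediate values are displayed with 4-significant-digit rounding alongside each step — all arithmetic holds full float precision in all steps — every reported result is rounded exactly once; the derived quantities, including LOI, yield, the four compositions, glass mass, totals, are computed using the weight values at 1000 kg of glass in full float precision as they appear in the problem or the answer.
Oxide mass targets, per 1000 kg glaze:
  Li2O: 7.730% × 1000 = 77.30 kg
  MgO: 31.77% × 1000 = 317.7 kg
  ZrO2: 14.16% × 1000 = 141.6 kg
  SiO2: 46.34% × 1000 = 463.4 kg
Oxide-by-oxide audit with the batch weights as given, relative to the basis at hand (sum by sum, the targets are met once rounding is allowed for):
  Li2O: 191.5·0.4037 = 77.31 kg (target 77.30 kg)
  MgO: 125.6·0.9847 + 618.8·0.3135 = 317.7 kg (target 317.7 kg)
  ZrO2: 211.1·0.6709 = 141.6 kg (target 141.6 kg)
  SiO2: 618.8·0.6370 + 211.1·0.3281 = 463.4 kg (target 463.4 kg)
Glass-mass bookkeeping: batch Σ − ignition loss = 1000 kg (oxide target masses add up to 1000 kg; against the stated basis, 1000 kg — gaps are rounding artifacts).
Summing the batch: Σ batch = 1147 kg; Σ batch·LOI gives LOI loss = 147.0 kg; as yield: glass ÷ batch → 87.19%.

Batch per 1000 kg glaze:
  magnesia: 125.6 kg
  talc: 618.8 kg
  zircon sand: 211.1 kg
  Li2CO3: 191.5 kg
Total batch = 1147 kg; LOI loss = 147.0 kg; yield = 87.19%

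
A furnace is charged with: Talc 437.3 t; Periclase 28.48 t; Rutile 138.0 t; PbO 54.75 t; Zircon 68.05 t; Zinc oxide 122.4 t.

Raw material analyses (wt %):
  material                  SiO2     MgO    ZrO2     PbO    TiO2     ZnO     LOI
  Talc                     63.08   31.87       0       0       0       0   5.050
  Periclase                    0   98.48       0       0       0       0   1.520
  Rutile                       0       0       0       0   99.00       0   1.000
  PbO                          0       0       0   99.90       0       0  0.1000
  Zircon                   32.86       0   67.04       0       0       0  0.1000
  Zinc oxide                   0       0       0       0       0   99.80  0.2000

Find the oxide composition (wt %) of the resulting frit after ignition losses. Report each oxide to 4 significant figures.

Glass mass = 824.7 t (batch 849.0 − LOI 24.26).
Composition: SiO2 36.16%, MgO 20.30%, ZrO2 5.532%, PbO 6.632%, TiO2 16.57%, ZnO 14.81%

Working values are shown (rounded to 4 significant figures) at each printed step. All internal work holds exact precision at all times. Every reported value carries a single rounding — the derived quantities are rebuilt at full precision (net glass mass, LOI, the totals, yield, six oxide percentages) from the batch weights for 824.7 t of glass, precisely as stated by problem or answer.
Oxide masses out of the charge:
  SiO2: 437.3·0.6308 + 68.05·0.3286 = 298.2 t
  MgO: 437.3·0.3187 + 28.48·0.9848 = 167.4 t
  ZrO2: 68.05·0.6704 = 45.62 t
  PbO: 54.75·0.9990 = 54.70 t
  TiO2: 138.0·0.9900 = 136.6 t
  ZnO: 122.4·0.9980 = 122.2 t
LOI: 437.3·0.05050 + 28.48·0.01520 + 138.0·0.01000 + 54.75·0.001000 + 68.05·0.001000 + 122.4·0.002000 = 24.26 t
Net of LOI, the glass mass = 849.0 − 24.26 = 824.7 t (consistent with Σ oxide mass)
wt %: oxide over glass, times 100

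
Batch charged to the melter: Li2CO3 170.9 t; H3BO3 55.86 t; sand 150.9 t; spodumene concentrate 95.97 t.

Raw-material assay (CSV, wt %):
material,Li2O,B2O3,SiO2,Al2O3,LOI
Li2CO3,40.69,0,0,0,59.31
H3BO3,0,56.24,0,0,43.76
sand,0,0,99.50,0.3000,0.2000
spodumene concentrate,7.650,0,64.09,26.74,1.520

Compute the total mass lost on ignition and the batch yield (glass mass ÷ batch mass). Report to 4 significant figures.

Every computation maintains full precision in every operation — working values are shown with 4-significant-digit rounding alongside each step; each reported result is rounded just once — the derived quantities (four oxide percentages, yield, glass mass, LOI, totals) are re-derived from the batch weights per 346.1 t of glass in full precision, precisely as stated by either problem or answer.
Loss on ignition, line by line:
  Li2CO3: 170.9 × 0.5931 = 101.4 t
  H3BO3: 55.86 × 0.4376 = 24.44 t
  sand: 150.9 × 0.002000 = 0.3018 t
  spodumene concentrate: 95.97 × 0.01520 = 1.459 t
Total LOI = 127.6 t
Glass = batch − LOI = 473.6 − 127.6 = 346.1 t

LOI loss = 127.6 t; glass = 346.1 t; yield = 73.07%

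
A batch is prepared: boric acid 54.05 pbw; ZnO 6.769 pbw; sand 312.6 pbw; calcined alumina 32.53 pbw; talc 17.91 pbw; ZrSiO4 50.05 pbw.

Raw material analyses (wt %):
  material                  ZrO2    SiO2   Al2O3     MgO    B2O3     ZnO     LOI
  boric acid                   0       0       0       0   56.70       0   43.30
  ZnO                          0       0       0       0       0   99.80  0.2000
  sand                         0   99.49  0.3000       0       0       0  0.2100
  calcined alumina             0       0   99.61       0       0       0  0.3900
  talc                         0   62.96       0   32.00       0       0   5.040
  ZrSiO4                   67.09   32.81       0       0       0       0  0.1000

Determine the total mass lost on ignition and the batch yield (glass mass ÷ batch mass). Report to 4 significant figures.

LOI loss = 25.15 pbw; glass = 448.8 pbw; yield = 94.69%

Each numeric step holds full precision in every operation; the intermediate values are shown (rounded to 4 significant figures) at each printed step — each reported figure is rounded exactly once. All derived quantities (totals, net glass mass, yield, ignition loss, six oxide percentages) are re-derived starting from the weights on 448.8 pbw of glass at exact precision, as written in the problem or the answer.
Material-by-material LOI:
  boric acid: 54.05 × 0.4330 = 23.40 pbw
  ZnO: 6.769 × 0.002000 = 0.01354 pbw
  sand: 312.6 × 0.002100 = 0.6565 pbw
  calcined alumina: 32.53 × 0.003900 = 0.1269 pbw
  talc: 17.91 × 0.05040 = 0.9027 pbw
  ZrSiO4: 50.05 × 0.001000 = 0.05005 pbw
Total LOI = 25.15 pbw
Glass = batch − LOI = 473.9 − 25.15 = 448.8 pbw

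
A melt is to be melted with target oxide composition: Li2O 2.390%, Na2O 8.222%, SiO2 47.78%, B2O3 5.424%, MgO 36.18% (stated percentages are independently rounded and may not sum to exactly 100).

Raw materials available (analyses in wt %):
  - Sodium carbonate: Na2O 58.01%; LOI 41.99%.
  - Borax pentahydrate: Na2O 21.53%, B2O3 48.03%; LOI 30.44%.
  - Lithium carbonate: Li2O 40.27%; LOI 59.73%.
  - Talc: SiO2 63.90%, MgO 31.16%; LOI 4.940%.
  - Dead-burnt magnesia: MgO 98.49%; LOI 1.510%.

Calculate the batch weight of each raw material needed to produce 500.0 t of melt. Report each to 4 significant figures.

Working values are shown with 4-significant-figure rounding on the page; full float precision is kept from start to finish; every reported value takes a single rounding — the derived quantities, which include yield, totals, the five compositions, net glass mass, LOI, are carried in full precision, as given in the problem or the answer, starting from the weights for 500.0 t of glass.
Target oxide masses per 500.0 t melt:
  Li2O: 2.390% × 500.0 = 11.95 t
  Na2O: 8.222% × 500.0 = 41.11 t
  SiO2: 47.78% × 500.0 = 238.9 t
  B2O3: 5.424% × 500.0 = 27.12 t
  MgO: 36.18% × 500.0 = 180.9 t
Oxide-by-oxide audit with the batch weights as given, per the basis as stated (oxide sums agree with the targets within answer rounding):
  Li2O: 29.67·0.4027 = 11.95 t (target 11.95 t)
  Na2O: 49.91·0.5801 + 56.46·0.2153 = 41.11 t (target 41.11 t)
  SiO2: 373.9·0.6390 = 238.9 t (target 238.9 t)
  B2O3: 56.46·0.4803 = 27.12 t (target 27.12 t)
  MgO: 373.9·0.3116 + 65.39·0.9849 = 180.9 t (target 180.9 t)
Consistency of the glass mass: net batch after ignition = 500.0 t (the targets, summed, come to 500.0 t; basis as stated: 500.0 t — differing by rounding only).
Total batch = Σ batch = 575.3 t; ignition loss, Σ(batch × LOI) = 75.32 t; yield: glass divided by total = 86.91%.

Batch per 500.0 t melt:
  Sodium carbonate: 49.91 t
  Borax pentahydrate: 56.46 t
  Lithium carbonate: 29.67 t
  Talc: 373.9 t
  Dead-burnt magnesia: 65.39 t
Total batch = 575.3 t; LOI loss = 75.32 t; yield = 86.91%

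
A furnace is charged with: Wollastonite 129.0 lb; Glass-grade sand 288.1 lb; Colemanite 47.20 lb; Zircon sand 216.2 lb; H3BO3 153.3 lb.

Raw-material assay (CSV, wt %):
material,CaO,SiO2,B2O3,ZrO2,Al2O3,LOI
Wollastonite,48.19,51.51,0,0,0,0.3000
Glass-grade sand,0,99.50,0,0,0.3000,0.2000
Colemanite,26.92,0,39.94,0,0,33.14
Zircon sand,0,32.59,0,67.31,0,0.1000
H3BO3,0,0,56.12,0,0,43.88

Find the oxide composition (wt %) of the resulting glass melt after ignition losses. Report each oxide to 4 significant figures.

Each numeric step maintains exact precision through the solve. Values along the way are shown rounded to four significant digits as written; each reported result sees exactly one rounding; all derived quantities, including glass mass, the yield, LOI, the totals, the five compositions, are computed using the weight values at 749.7 lb of glass in full precision exactly as printed in the question or the answer.
Oxide masses out of the charge:
  CaO: 129.0·0.4819 + 47.20·0.2692 = 74.87 lb
  SiO2: 129.0·0.5151 + 288.1·0.9950 + 216.2·0.3259 = 423.6 lb
  B2O3: 47.20·0.3994 + 153.3·0.5612 = 104.9 lb
  ZrO2: 216.2·0.6731 = 145.5 lb
  Al2O3: 288.1·0.003000 = 0.8643 lb
LOI: 129.0·0.003000 + 288.1·0.002000 + 47.20·0.3314 + 216.2·0.001000 + 153.3·0.4388 = 84.09 lb
The glass mass, total less LOI, = 833.8 − 84.09 = 749.7 lb (matching Σ of the oxides)
each wt % is 100 × oxide ÷ glass

Glass mass = 749.7 lb (batch 833.8 − LOI 84.09).
Composition: CaO 9.987%, SiO2 56.50%, B2O3 13.99%, ZrO2 19.41%, Al2O3 0.1153%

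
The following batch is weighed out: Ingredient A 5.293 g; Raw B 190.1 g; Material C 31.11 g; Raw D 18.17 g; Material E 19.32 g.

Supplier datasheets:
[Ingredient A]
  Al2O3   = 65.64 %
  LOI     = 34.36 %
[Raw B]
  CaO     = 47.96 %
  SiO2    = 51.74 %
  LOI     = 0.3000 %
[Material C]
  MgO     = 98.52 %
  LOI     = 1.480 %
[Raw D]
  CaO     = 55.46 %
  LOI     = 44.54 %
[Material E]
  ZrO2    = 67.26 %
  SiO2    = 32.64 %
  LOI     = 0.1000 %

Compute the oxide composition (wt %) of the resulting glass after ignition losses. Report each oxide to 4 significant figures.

Glass mass = 253.0 g (batch 264.0 − LOI 10.96).
Composition: ZrO2 5.136%, MgO 12.11%, CaO 40.01%, SiO2 41.36%, Al2O3 1.373%

Working values appear, rounded to four significant figures, across the worked steps. Each numeric step holds full float precision at every stage; a single rounding produces every reported value; derived quantities are recomputed in exact precision (totals, glass mass, the five compositions, yield, ignition loss) from the weighed amounts for 253.0 g of glass as given in problem or answer.
Per-oxide mass from batch:
  ZrO2: 19.32·0.6726 = 12.99 g
  MgO: 31.11·0.9852 = 30.65 g
  CaO: 190.1·0.4796 + 18.17·0.5546 = 101.2 g
  SiO2: 190.1·0.5174 + 19.32·0.3264 = 104.7 g
  Al2O3: 5.293·0.6564 = 3.474 g
LOI: 5.293·0.3436 + 190.1·0.003000 + 31.11·0.01480 + 18.17·0.4454 + 19.32·0.001000 = 10.96 g
The glass mass, total less LOI, = 264.0 − 10.96 = 253.0 g (the oxide masses sum to this)
oxide / glass × 100 gives the wt %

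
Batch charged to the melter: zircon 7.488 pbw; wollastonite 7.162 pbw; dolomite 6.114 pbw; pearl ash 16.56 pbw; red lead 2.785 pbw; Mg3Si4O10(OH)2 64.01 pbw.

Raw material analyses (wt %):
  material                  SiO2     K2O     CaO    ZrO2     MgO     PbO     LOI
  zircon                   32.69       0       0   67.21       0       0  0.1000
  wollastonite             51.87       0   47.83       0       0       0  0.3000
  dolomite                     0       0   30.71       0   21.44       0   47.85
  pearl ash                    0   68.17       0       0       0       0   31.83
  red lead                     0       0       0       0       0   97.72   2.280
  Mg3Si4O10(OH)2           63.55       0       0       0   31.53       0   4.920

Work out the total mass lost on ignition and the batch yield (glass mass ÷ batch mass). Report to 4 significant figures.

Each numeric step holds full precision throughout; working values are displayed rounded off to 4 significant figures across the worked steps; a single rounding produces each reported result. The derived quantities, which include ignition loss, six oxide percentages, totals, the yield, glass mass, are carried at exact precision, exactly as shown in question or answer, from the weighed amounts on 92.68 pbw of glass.
LOI of each material in turn:
  zircon: 7.488 × 0.001000 = 0.007488 pbw
  wollastonite: 7.162 × 0.003000 = 0.02149 pbw
  dolomite: 6.114 × 0.4785 = 2.926 pbw
  pearl ash: 16.56 × 0.3183 = 5.271 pbw
  red lead: 2.785 × 0.02280 = 0.06350 pbw
  Mg3Si4O10(OH)2: 64.01 × 0.04920 = 3.149 pbw
Total LOI = 11.44 pbw
Glass = batch − LOI = 104.1 − 11.44 = 92.68 pbw

LOI loss = 11.44 pbw; glass = 92.68 pbw; yield = 89.01%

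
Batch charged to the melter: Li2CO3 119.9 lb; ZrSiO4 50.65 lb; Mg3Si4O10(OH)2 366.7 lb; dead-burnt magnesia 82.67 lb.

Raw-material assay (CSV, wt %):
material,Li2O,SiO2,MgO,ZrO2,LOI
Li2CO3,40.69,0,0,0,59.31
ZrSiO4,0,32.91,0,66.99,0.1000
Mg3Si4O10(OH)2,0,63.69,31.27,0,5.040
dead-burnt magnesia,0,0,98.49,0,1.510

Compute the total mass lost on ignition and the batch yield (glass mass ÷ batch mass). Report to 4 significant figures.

Intermediates are printed (rounded to 4 significant digits) in the working — the whole derivation maintains full float precision at all times. Every reported number takes a single rounding. Derived quantities (four oxide percentages, the yield, the totals, LOI, glass mass) are rebuilt at exact precision from the weighed amounts on 529.0 lb of glass, precisely as stated by the problem or the answer.
Each material's LOI contribution:
  Li2CO3: 119.9 × 0.5931 = 71.11 lb
  ZrSiO4: 50.65 × 0.001000 = 0.05065 lb
  Mg3Si4O10(OH)2: 366.7 × 0.05040 = 18.48 lb
  dead-burnt magnesia: 82.67 × 0.01510 = 1.248 lb
Total LOI = 90.89 lb
Glass = batch − LOI = 619.9 − 90.89 = 529.0 lb

LOI loss = 90.89 lb; glass = 529.0 lb; yield = 85.34%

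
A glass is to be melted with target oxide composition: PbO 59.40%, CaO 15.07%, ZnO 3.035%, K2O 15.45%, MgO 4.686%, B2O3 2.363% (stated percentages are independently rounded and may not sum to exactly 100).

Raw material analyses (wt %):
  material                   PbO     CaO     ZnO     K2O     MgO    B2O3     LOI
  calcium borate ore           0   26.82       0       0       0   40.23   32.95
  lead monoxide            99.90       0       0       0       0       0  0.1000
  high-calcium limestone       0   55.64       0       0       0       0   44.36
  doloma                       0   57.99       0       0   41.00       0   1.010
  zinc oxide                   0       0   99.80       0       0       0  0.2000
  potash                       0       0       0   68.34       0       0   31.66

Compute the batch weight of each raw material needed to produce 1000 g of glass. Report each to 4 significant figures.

Batch per 1000 g glass:
  calcium borate ore: 58.74 g
  lead monoxide: 594.6 g
  high-calcium limestone: 123.4 g
  doloma: 114.3 g
  zinc oxide: 30.41 g
  potash: 226.1 g
Total batch = 1148 g; LOI loss = 147.5 g; yield = 87.15%

Every computation maintains full float precision at each step — working values are shown, rounded to 4 significant digits, on the page. Each reported value takes just one rounding. The derived quantities are carried from the batch weights per 1000 g of glass in exact precision (the yield, ignition loss, net glass mass, the totals, the six compositions), precisely as stated by question or answer.
Oxide mass targets, per 1000 g glass:
  PbO: 59.40% × 1000 = 594.0 g
  CaO: 15.07% × 1000 = 150.7 g
  ZnO: 3.035% × 1000 = 30.35 g
  K2O: 15.45% × 1000 = 154.5 g
  MgO: 4.686% × 1000 = 46.86 g
  B2O3: 2.363% × 1000 = 23.63 g
Oxide-by-oxide audit on the weights just shown, against the basis in use (target by target, the sums agree once rounding is allowed for):
  PbO: 594.6·0.9990 = 594.0 g (target 594.0 g)
  CaO: 58.74·0.2682 + 123.4·0.5564 + 114.3·0.5799 = 150.7 g (target 150.7 g)
  ZnO: 30.41·0.9980 = 30.35 g (target 30.35 g)
  K2O: 226.1·0.6834 = 154.5 g (target 154.5 g)
  MgO: 114.3·0.4100 = 46.86 g (target 46.86 g)
  B2O3: 58.74·0.4023 = 23.63 g (target 23.63 g)
Mass balance on the glass: batch Σ − ignition loss = 1000 g (summing oxide targets gives 1000 g; basis as stated: 1000 g — rounding explains the deltas).
Adding the batch up: Σ batch = 1148 g; LOI removed, Σ of batch·LOI: 147.5 g; as yield: glass ÷ batch → 87.15%.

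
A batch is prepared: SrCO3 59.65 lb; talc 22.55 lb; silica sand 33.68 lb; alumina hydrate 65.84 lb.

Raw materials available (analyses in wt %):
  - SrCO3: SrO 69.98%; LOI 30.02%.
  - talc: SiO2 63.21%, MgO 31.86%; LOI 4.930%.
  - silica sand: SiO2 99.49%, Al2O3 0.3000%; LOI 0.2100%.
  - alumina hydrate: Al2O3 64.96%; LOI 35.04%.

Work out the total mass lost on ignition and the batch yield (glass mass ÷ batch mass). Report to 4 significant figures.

The intermediate values appear (rounded to four significant digits) within the worked lines — every computation carries full float precision at all times. Each reported value includes exactly one rounding — derived quantities (LOI, the totals, net glass mass, the four compositions, yield) are recomputed from the batch weights on 139.6 lb of glass at full precision as quoted within question or answer.
LOI of each material in turn:
  SrCO3: 59.65 × 0.3002 = 17.91 lb
  talc: 22.55 × 0.04930 = 1.112 lb
  silica sand: 33.68 × 0.002100 = 0.07073 lb
  alumina hydrate: 65.84 × 0.3504 = 23.07 lb
Total LOI = 42.16 lb
Glass = batch − LOI = 181.7 − 42.16 = 139.6 lb

LOI loss = 42.16 lb; glass = 139.6 lb; yield = 76.80%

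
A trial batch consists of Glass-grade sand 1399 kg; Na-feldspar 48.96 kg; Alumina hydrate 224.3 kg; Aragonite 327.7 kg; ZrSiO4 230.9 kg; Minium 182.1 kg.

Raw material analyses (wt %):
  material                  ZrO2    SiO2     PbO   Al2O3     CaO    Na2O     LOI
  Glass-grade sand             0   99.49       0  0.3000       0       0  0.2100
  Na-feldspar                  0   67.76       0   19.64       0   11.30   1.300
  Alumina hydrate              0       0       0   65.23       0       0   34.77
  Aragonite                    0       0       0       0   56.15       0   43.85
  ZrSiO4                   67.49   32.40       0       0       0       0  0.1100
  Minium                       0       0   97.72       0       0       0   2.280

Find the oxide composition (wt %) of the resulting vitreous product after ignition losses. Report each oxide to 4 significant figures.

In-progress results appear (rounded to four significant figures) within the worked lines. Each numeric step runs at full float precision at every stage — each reported number is rounded just once; derived quantities (the six compositions, the totals, ignition loss, glass mass, yield) are re-derived from the weighed amounts at 2183 kg of glass in full float precision exactly as shown in the problem or the answer.
Oxide-by-oxide delivered mass:
  ZrO2: 230.9·0.6749 = 155.8 kg
  SiO2: 1399·0.9949 + 48.96·0.6776 + 230.9·0.3240 = 1500 kg
  PbO: 182.1·0.9772 = 177.9 kg
  Al2O3: 1399·0.003000 + 48.96·0.1964 + 224.3·0.6523 = 160.1 kg
  CaO: 327.7·0.5615 = 184.0 kg
  Na2O: 48.96·0.1130 = 5.532 kg
LOI: 1399·0.002100 + 48.96·0.01300 + 224.3·0.3477 + 327.7·0.4385 + 230.9·0.001100 + 182.1·0.02280 = 229.7 kg
The glass mass, total less LOI, = 2413 − 229.7 = 2183 kg (= the summed oxide contributions)
each wt % is 100 × oxide ÷ glass

Glass mass = 2183 kg (batch 2413 − LOI 229.7).
Composition: ZrO2 7.138%, SiO2 68.70%, PbO 8.150%, Al2O3 7.334%, CaO 8.428%, Na2O 0.2534%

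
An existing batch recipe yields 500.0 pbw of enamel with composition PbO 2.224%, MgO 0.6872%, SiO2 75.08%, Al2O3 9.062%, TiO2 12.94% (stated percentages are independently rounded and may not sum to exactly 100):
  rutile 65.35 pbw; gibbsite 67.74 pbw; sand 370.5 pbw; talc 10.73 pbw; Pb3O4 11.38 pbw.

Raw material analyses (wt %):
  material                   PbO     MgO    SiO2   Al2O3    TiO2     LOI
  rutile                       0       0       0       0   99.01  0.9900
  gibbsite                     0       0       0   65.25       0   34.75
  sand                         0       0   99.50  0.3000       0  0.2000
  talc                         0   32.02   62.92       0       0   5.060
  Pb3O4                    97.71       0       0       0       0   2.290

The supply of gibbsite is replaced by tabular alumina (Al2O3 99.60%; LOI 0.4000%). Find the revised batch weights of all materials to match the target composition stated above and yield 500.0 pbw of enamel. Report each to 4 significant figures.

Rounding to 4 significant figures extends to every mid-chain value as printed; all arithmetic runs at full precision from start to finish. Each reported value carries a single rounding; the derived quantities (glass mass, the totals, five oxide percentages, yield, LOI) are rebuilt in full float precision from the weighed amounts on 500.0 pbw of glass, exactly as shown in the problem or the answer.
Per-oxide target masses for 500.0 pbw enamel:
  PbO: 2.224% × 500.0 = 11.12 pbw
  MgO: 0.6872% × 500.0 = 3.436 pbw
  SiO2: 75.08% × 500.0 = 375.4 pbw
  Al2O3: 9.062% × 500.0 = 45.31 pbw
  TiO2: 12.94% × 500.0 = 64.70 pbw
Verifying the oxide balance per the reported batch figures, at the basis given (sums match the target masses given rounding of the digits):
  PbO: 11.38·0.9771 = 11.12 pbw (target 11.12 pbw)
  MgO: 10.73·0.3202 = 3.436 pbw (target 3.436 pbw)
  SiO2: 370.5·0.9950 + 10.73·0.6292 = 375.4 pbw (target 375.4 pbw)
  Al2O3: 44.38·0.9960 + 370.5·0.003000 = 45.31 pbw (target 45.31 pbw)
  TiO2: 65.35·0.9901 = 64.70 pbw (target 64.70 pbw)
Consistency of the glass mass: batch total minus LOI = 500.0 pbw (summing oxide targets gives 500.0 pbw; stated basis 500.0 pbw — rounding explains the deltas).
Adding the batch up: Σ batch = 502.3 pbw; Σ batch·LOI gives LOI loss = 2.369 pbw; glass ÷ batch gives a yield of 99.53%.

Revised batch per 500.0 pbw enamel:
  rutile: 65.35 pbw
  tabular alumina: 44.38 pbw
  sand: 370.5 pbw
  talc: 10.73 pbw
  Pb3O4: 11.38 pbw
Total batch = 502.3 pbw; LOI loss = 2.369 pbw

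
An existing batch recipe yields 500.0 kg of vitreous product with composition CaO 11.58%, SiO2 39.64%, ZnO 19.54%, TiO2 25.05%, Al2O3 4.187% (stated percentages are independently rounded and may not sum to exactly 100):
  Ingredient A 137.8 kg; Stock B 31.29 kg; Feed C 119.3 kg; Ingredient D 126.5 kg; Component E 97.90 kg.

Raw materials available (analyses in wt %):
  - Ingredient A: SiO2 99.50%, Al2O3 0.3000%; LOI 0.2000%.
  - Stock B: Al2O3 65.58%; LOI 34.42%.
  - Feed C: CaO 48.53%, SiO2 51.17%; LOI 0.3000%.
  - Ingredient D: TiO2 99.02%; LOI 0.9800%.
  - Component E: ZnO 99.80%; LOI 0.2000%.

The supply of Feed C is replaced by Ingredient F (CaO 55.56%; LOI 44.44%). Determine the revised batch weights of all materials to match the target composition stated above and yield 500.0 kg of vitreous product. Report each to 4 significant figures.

In-progress results appear rounded to four significant figures in the working. Each numeric step runs at full precision throughout. Each reported figure is rounded once only — all derived quantities, which include five oxide percentages, ignition loss, the yield, the totals, glass mass, are computed in exact precision, precisely as stated by either problem or answer, from the batch weights per 500.0 kg of glass.
The oxide mass targets at 500.0 kg vitreous product:
  CaO: 11.58% × 500.0 = 57.90 kg
  SiO2: 39.64% × 500.0 = 198.2 kg
  ZnO: 19.54% × 500.0 = 97.70 kg
  TiO2: 25.05% × 500.0 = 125.2 kg
  Al2O3: 4.187% × 500.0 = 20.94 kg
Verifying the oxide balance per the reported batch figures, for the quoted basis mass (oxide sums agree with the targets inside rounding margins):
  CaO: 104.2·0.5556 = 57.89 kg (target 57.90 kg)
  SiO2: 199.2·0.9950 = 198.2 kg (target 198.2 kg)
  ZnO: 97.90·0.9980 = 97.70 kg (target 97.70 kg)
  TiO2: 126.5·0.9902 = 125.3 kg (target 125.2 kg)
  Al2O3: 199.2·0.003000 + 31.01·0.6558 = 20.93 kg (target 20.94 kg)
Auditing the glass mass value: the batch minus its LOI: 500.0 kg (per-oxide target masses sum to 500.0 kg; stated basis 500.0 kg — deltas are rounding alone).
Batch total: Σ batch = 558.8 kg; LOI loss = Σ batch·LOI = 58.81 kg; yield: glass divided by total = 89.48%.

Revised batch per 500.0 kg vitreous product:
  Ingredient A: 199.2 kg
  Stock B: 31.01 kg
  Ingredient F: 104.2 kg
  Ingredient D: 126.5 kg
  Component E: 97.90 kg
Total batch = 558.8 kg; LOI loss = 58.81 kg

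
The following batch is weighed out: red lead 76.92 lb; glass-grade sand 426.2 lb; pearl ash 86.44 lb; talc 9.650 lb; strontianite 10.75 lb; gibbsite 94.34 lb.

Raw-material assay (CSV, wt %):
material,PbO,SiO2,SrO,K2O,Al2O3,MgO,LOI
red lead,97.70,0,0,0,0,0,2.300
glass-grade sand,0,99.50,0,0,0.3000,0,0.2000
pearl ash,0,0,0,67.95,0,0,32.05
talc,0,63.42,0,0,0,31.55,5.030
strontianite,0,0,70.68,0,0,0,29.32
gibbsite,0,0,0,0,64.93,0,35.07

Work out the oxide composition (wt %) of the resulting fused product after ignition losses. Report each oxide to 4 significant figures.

Glass mass = 637.3 lb (batch 704.3 − LOI 67.05).
Composition: PbO 11.79%, SiO2 67.51%, SrO 1.192%, K2O 9.217%, Al2O3 9.813%, MgO 0.4778%

Intermediates are printed with 4-significant-digit rounding on the page; the whole derivation runs at full float precision from start to finish — every reported result is rounded a single time — all derived quantities, which include yield, LOI, net glass mass, totals, the six compositions, are carried at exact precision, as set out in question or answer, using the weight values per 637.3 lb of glass.
What the batch supplies per oxide:
  PbO: 76.92·0.9770 = 75.15 lb
  SiO2: 426.2·0.9950 + 9.650·0.6342 = 430.2 lb
  SrO: 10.75·0.7068 = 7.598 lb
  K2O: 86.44·0.6795 = 58.74 lb
  Al2O3: 426.2·0.003000 + 94.34·0.6493 = 62.53 lb
  MgO: 9.650·0.3155 = 3.045 lb
LOI: 76.92·0.02300 + 426.2·0.002000 + 86.44·0.3205 + 9.650·0.05030 + 10.75·0.2932 + 94.34·0.3507 = 67.05 lb
batch − LOI leaves glass = 704.3 − 67.05 = 637.3 lb (equal to the oxide-mass sum)
wt %: oxide over glass, times 100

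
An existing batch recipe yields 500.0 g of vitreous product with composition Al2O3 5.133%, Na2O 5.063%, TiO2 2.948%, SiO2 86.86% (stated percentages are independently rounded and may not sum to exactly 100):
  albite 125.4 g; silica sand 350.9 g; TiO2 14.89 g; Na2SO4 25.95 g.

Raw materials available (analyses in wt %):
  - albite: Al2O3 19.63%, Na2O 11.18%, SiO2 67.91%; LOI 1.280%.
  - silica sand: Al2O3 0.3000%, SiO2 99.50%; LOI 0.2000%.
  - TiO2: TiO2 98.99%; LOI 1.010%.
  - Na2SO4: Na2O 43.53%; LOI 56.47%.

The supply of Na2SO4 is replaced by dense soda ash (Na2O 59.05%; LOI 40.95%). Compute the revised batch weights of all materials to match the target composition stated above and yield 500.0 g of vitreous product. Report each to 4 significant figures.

Intermediates appear, rounded to 4 significant digits, across the worked steps; the whole derivation runs at exact precision through every step; every reported figure undergoes a single rounding — derived quantities, which include the four compositions, the totals, yield, net glass mass, LOI, are recomputed at exact precision, as given in the question or the answer, from the batch weights for 500.0 g of glass.
Oxide-by-oxide targets in 500.0 g vitreous product:
  Al2O3: 5.133% × 500.0 = 25.66 g
  Na2O: 5.063% × 500.0 = 25.32 g
  TiO2: 2.948% × 500.0 = 14.74 g
  SiO2: 86.86% × 500.0 = 434.3 g
Sums-versus-targets review with the batch weights as given, under the basis named above (sums match the target masses net of answer rounding effects):
  Al2O3: 125.4·0.1963 + 350.9·0.003000 = 25.67 g (target 25.66 g)
  Na2O: 125.4·0.1118 + 19.13·0.5905 = 25.32 g (target 25.32 g)
  TiO2: 14.89·0.9899 = 14.74 g (target 14.74 g)
  SiO2: 125.4·0.6791 + 350.9·0.9950 = 434.3 g (target 434.3 g)
Glass-mass sanity pass: total charge less LOI = 500.0 g (targets for the oxides total 500.0 g; versus the stated basis of 500.0 g — differing by rounding only).
Summing the batch: Σ batch = 510.3 g; LOI removed, Σ of batch·LOI: 10.29 g; yield, glass over the total, = 97.98%.

Revised batch per 500.0 g vitreous product:
  albite: 125.4 g
  silica sand: 350.9 g
  TiO2: 14.89 g
  dense soda ash: 19.13 g
Total batch = 510.3 g; LOI loss = 10.29 g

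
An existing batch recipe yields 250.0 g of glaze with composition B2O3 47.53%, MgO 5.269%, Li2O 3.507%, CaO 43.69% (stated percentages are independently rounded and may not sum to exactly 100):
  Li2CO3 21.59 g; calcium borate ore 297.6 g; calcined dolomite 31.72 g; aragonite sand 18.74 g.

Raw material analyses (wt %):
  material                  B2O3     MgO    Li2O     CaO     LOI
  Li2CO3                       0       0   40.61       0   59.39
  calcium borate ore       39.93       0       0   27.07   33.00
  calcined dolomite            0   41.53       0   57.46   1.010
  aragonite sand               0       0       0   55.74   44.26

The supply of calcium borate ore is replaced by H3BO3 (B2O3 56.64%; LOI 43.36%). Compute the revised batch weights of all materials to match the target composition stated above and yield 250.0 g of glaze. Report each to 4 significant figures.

All internal work keeps full precision at all times — values along the way are shown rounded to 4 significant digits when written out; each reported result takes exactly one rounding. Derived quantities, including the totals, the yield, glass mass, the four compositions, LOI, are computed using the weight values at 250.0 g of glass at exact precision, as given in the problem or answer text.
Target masses of each oxide per 250.0 g glaze:
  B2O3: 47.53% × 250.0 = 118.8 g
  MgO: 5.269% × 250.0 = 13.17 g
  Li2O: 3.507% × 250.0 = 8.768 g
  CaO: 43.69% × 250.0 = 109.2 g
Per-oxide balance check working from each reported weight, under the basis named above (target by target, the sums agree exact up to rounding of places):
  B2O3: 209.8·0.5664 = 118.8 g (target 118.8 g)
  MgO: 31.72·0.4153 = 13.17 g (target 13.17 g)
  Li2O: 21.59·0.4061 = 8.768 g (target 8.768 g)
  CaO: 31.72·0.5746 + 163.3·0.5574 = 109.2 g (target 109.2 g)
Mass balance on the glass: batch total minus LOI = 250.0 g (per-oxide target masses sum to 250.0 g; against the stated basis, 250.0 g — gaps are rounding artifacts).
Summing the batch: Σ batch = 426.4 g; LOI removed, Σ of batch·LOI: 176.4 g; yield = glass ÷ total batch = 58.63%.

Revised batch per 250.0 g glaze:
  Li2CO3: 21.59 g
  H3BO3: 209.8 g
  calcined dolomite: 31.72 g
  aragonite sand: 163.3 g
Total batch = 426.4 g; LOI loss = 176.4 g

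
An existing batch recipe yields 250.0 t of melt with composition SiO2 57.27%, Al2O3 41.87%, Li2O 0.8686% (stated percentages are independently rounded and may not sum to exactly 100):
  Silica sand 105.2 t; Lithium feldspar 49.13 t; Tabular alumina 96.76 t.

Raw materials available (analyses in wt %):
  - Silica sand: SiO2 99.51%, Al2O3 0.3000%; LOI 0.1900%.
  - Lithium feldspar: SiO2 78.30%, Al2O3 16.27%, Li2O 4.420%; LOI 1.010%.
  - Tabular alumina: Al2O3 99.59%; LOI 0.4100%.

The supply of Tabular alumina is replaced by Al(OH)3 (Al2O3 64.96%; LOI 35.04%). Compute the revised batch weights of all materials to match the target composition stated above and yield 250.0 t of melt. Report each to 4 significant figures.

Intermediates appear (rounded to four significant figures) between the steps; all internal work keeps full float precision from start to finish. Every reported number is rounded only once; the derived quantities, which include glass mass, three oxide percentages, the yield, totals, LOI, are re-derived at exact precision, as set out in problem or answer, from the weighed amounts at 250.0 t of glass.
Oxide-by-oxide targets in 250.0 t melt:
  SiO2: 57.27% × 250.0 = 143.2 t
  Al2O3: 41.87% × 250.0 = 104.7 t
  Li2O: 0.8686% × 250.0 = 2.172 t
Balance tally, oxide-wise, on the weights just shown, for the quoted basis mass (sums match the target masses up to rounding of the answer):
  SiO2: 105.2·0.9951 + 49.13·0.7830 = 143.2 t (target 143.2 t)
  Al2O3: 105.2·0.003000 + 49.13·0.1627 + 148.3·0.6496 = 104.6 t (target 104.7 t)
  Li2O: 49.13·0.04420 = 2.172 t (target 2.172 t)
Glass-mass bookkeeping: net batch after ignition = 250.0 t (per-oxide target masses sum to 250.0 t; with the basis standing at 250.0 t — rounding explains the deltas).
Whole-batch sum: Σ batch = 302.6 t; the LOI term Σ batch·LOI equals 52.66 t; as yield: glass ÷ batch → 82.60%.

Revised batch per 250.0 t melt:
  Silica sand: 105.2 t
  Lithium feldspar: 49.13 t
  Al(OH)3: 148.3 t
Total batch = 302.6 t; LOI loss = 52.66 t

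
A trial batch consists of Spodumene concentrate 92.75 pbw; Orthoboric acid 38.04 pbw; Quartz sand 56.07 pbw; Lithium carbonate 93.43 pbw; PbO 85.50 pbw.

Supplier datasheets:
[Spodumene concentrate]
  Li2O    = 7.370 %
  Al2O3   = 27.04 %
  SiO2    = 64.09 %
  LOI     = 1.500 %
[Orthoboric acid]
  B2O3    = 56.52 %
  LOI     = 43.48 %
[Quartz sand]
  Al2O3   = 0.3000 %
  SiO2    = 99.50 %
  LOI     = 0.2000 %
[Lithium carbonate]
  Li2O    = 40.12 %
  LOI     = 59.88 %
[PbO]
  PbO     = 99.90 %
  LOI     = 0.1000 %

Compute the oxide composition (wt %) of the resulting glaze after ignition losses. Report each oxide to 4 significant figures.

Glass mass = 291.7 pbw (batch 365.8 − LOI 74.07).
Composition: PbO 29.28%, B2O3 7.370%, Li2O 15.19%, Al2O3 8.655%, SiO2 39.50%

All internal work keeps full precision in all steps — intermediates are printed, rounded to four significant digits, as written — exactly one rounding lands on every reported result; derived quantities (the totals, yield, LOI, net glass mass, the five compositions) are recomputed from the batch weights per 291.7 pbw of glass in full float precision, as they appear in problem or answer.
Mass of each oxide from the mix:
  PbO: 85.50·0.9990 = 85.41 pbw
  B2O3: 38.04·0.5652 = 21.50 pbw
  Li2O: 92.75·0.07370 + 93.43·0.4012 = 44.32 pbw
  Al2O3: 92.75·0.2704 + 56.07·0.003000 = 25.25 pbw
  SiO2: 92.75·0.6409 + 56.07·0.9950 = 115.2 pbw
LOI: 92.75·0.01500 + 38.04·0.4348 + 56.07·0.002000 + 93.43·0.5988 + 85.50·0.001000 = 74.07 pbw
batch − LOI leaves glass = 365.8 − 74.07 = 291.7 pbw (the oxide masses sum to this)
wt % = 100 × oxide mass / glass mass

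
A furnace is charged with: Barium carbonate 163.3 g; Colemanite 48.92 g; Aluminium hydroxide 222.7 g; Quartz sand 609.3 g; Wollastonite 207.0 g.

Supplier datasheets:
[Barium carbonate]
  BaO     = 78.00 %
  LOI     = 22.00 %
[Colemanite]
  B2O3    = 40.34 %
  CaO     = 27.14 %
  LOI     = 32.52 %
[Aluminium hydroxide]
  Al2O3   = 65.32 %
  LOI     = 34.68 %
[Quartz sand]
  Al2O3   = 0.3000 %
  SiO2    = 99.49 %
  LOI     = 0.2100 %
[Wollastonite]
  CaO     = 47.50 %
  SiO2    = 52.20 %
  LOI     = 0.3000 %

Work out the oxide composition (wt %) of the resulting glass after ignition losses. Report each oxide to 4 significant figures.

Glass mass = 1120 g (batch 1251 − LOI 131.0).
Composition: BaO 11.37%, Al2O3 13.15%, B2O3 1.762%, CaO 9.962%, SiO2 63.76%

Exact precision is carried from start to finish; mid-chain values are shown, with 4-significant-digit rounding, as written. Each reported figure carries a single rounding; all derived quantities, including yield, the five compositions, net glass mass, LOI, totals, are computed using the weight values at 1120 g of glass at exact precision, as written in the question or the answer.
Oxide-by-oxide delivered mass:
  BaO: 163.3·0.7800 = 127.4 g
  Al2O3: 222.7·0.6532 + 609.3·0.003000 = 147.3 g
  B2O3: 48.92·0.4034 = 19.73 g
  CaO: 48.92·0.2714 + 207.0·0.4750 = 111.6 g
  SiO2: 609.3·0.9949 + 207.0·0.5220 = 714.2 g
LOI: 163.3·0.2200 + 48.92·0.3252 + 222.7·0.3468 + 609.3·0.002100 + 207.0·0.003000 = 131.0 g
The glass mass, total less LOI, = 1251 − 131.0 = 1120 g (matching Σ of the oxides)
wt % = oxide mass / glass mass × 100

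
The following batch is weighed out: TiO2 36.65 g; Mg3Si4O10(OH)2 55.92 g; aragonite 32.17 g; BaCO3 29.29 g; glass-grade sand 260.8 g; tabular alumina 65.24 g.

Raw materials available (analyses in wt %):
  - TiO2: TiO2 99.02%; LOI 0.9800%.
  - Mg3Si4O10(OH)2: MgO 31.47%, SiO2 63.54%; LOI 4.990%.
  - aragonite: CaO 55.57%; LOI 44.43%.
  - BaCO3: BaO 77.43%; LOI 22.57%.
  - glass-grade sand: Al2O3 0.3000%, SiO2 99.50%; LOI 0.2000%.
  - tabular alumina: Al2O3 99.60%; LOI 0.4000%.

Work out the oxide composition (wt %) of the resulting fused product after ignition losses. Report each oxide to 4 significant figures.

Glass mass = 455.2 g (batch 480.1 − LOI 24.84).
Composition: CaO 3.927%, BaO 4.982%, Al2O3 14.45%, MgO 3.866%, SiO2 64.81%, TiO2 7.972%

Mid-chain values are shown, rounded to four significant figures, between the steps. Every computation keeps exact precision in all steps; exactly one rounding goes into each reported number. The derived quantities are computed at exact precision (the six compositions, net glass mass, the yield, ignition loss, the totals) starting from the weights for 455.2 g of glass exactly as shown in problem or answer.
Oxide masses out of the charge:
  CaO: 32.17·0.5557 = 17.88 g
  BaO: 29.29·0.7743 = 22.68 g
  Al2O3: 260.8·0.003000 + 65.24·0.9960 = 65.76 g
  MgO: 55.92·0.3147 = 17.60 g
  SiO2: 55.92·0.6354 + 260.8·0.9950 = 295.0 g
  TiO2: 36.65·0.9902 = 36.29 g
LOI: 36.65·0.009800 + 55.92·0.04990 + 32.17·0.4443 + 29.29·0.2257 + 260.8·0.002000 + 65.24·0.004000 = 24.84 g
Glass = total batch minus LOI = 480.1 − 24.84 = 455.2 g (consistent with Σ oxide mass)
percent by weight: oxide/glass ×100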